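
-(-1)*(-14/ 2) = -7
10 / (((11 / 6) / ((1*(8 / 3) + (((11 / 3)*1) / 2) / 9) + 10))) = 6950 / 99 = 70.20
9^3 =729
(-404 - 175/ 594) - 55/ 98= -5891867/ 14553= -404.86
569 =569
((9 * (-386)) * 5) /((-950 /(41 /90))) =7913 /950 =8.33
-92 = -92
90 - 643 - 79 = -632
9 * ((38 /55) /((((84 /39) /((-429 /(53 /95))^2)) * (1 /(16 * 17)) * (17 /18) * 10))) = 966720793896 /19663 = 49164460.86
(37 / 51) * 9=111 / 17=6.53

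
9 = 9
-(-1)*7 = 7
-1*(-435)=435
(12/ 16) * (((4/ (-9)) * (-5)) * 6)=10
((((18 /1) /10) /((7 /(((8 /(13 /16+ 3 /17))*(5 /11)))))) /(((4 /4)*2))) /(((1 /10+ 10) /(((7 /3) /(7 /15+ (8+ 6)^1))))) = 489600 /64852403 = 0.01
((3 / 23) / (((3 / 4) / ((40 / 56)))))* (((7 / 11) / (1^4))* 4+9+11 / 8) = 5685 / 3542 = 1.61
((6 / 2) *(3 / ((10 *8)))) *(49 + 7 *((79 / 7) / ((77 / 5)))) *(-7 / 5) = -4689 / 550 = -8.53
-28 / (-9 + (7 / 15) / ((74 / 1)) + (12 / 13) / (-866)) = 174949320 / 56200967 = 3.11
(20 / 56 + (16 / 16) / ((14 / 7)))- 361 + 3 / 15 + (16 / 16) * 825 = 16277 / 35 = 465.06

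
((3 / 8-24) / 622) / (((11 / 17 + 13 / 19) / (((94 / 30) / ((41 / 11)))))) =-10520433 / 438634400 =-0.02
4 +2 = 6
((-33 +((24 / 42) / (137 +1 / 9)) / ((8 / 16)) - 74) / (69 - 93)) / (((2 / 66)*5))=5083067 / 172760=29.42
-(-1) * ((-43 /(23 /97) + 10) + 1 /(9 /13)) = -35170 /207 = -169.90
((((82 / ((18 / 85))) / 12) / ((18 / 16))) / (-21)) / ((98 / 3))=-3485 / 83349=-0.04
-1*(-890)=890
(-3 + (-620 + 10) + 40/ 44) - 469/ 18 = -126353/ 198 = -638.15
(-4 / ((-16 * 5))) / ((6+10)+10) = 1 / 520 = 0.00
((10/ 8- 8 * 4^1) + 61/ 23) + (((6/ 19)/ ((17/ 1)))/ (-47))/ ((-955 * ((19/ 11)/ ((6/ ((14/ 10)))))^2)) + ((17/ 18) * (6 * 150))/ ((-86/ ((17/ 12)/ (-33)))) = -277947615483012655/ 10043810527091418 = -27.67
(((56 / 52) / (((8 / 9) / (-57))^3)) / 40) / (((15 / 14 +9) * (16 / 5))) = -2205093051 / 10010624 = -220.28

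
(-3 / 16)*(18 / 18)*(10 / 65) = -3 / 104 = -0.03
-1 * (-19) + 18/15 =101/5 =20.20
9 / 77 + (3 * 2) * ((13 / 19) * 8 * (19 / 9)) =69.45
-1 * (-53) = 53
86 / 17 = 5.06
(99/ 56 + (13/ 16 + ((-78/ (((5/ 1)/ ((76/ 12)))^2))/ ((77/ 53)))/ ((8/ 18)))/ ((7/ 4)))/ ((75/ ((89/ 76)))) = -1.69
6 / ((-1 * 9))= -2 / 3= -0.67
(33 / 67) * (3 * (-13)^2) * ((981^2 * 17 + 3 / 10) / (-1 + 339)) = 16196535927 / 1340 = 12086967.11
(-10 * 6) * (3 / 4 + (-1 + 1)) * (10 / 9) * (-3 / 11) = 150 / 11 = 13.64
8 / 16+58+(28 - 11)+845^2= 1428201 / 2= 714100.50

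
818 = 818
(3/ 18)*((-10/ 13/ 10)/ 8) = -1/ 624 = -0.00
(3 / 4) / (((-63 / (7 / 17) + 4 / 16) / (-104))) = 24 / 47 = 0.51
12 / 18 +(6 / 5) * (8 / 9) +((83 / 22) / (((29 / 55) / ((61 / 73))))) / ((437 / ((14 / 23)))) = 555885217 / 319169505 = 1.74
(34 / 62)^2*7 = 2023 / 961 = 2.11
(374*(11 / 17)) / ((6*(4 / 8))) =242 / 3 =80.67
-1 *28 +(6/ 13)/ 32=-5821/ 208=-27.99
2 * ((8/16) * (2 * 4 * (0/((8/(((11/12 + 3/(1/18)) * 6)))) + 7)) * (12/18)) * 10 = 1120/3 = 373.33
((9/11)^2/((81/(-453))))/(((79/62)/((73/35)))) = -2050278/334565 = -6.13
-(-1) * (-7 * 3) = -21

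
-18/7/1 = -18/7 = -2.57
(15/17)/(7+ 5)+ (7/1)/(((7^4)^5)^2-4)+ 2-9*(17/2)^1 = -32222403955960590635837403239612648341/432942791741813903030417589467231796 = -74.43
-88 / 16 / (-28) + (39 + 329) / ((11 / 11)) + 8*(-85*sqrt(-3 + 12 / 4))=20619 / 56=368.20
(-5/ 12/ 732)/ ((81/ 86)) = -215/ 355752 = -0.00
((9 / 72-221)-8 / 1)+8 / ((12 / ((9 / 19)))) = -34741 / 152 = -228.56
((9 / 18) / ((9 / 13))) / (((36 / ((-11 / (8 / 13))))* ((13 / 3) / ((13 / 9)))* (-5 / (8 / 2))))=1859 / 19440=0.10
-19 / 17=-1.12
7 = 7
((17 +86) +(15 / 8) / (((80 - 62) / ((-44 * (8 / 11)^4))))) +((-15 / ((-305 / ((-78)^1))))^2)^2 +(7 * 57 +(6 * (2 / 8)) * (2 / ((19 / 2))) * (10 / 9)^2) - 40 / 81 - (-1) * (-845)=-3625882904638463 / 28361945316969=-127.84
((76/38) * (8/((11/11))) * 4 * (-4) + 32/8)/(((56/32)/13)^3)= -5061888/49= -103303.84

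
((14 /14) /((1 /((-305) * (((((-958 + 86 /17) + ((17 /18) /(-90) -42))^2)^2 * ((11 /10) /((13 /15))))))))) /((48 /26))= -378256330924508551461700641038591 /1840796254536192000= -205485169796705.29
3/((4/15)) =45/4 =11.25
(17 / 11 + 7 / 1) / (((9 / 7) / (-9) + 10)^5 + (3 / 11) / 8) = 12638864 / 137634809133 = 0.00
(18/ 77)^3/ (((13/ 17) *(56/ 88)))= 99144/ 3776773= 0.03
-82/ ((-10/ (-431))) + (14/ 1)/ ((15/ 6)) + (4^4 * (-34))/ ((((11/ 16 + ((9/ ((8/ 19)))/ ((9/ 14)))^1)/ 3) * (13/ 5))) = -44995579/ 11765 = -3824.53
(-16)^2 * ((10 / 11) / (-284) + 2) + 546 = 1057.18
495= 495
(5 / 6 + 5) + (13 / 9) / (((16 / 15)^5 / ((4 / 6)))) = 10271915 / 1572864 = 6.53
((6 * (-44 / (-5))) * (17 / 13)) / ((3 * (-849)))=-1496 / 55185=-0.03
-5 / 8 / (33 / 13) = -65 / 264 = -0.25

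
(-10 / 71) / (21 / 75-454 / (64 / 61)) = 8000 / 24562521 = 0.00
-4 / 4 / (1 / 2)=-2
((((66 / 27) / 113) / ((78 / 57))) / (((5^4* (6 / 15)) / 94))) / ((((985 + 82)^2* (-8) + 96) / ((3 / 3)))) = -0.00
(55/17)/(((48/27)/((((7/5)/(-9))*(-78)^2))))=-117117/68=-1722.31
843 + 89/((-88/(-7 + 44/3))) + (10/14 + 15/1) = 850.96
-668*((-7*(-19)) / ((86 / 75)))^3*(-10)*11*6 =687960902202.40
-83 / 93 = -0.89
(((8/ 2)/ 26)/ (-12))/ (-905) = 1/ 70590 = 0.00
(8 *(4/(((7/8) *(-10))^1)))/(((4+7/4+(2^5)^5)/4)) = -2048/4697621285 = -0.00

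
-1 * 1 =-1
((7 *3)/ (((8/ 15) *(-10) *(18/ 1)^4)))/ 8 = -7/ 1492992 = -0.00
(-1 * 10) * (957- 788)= -1690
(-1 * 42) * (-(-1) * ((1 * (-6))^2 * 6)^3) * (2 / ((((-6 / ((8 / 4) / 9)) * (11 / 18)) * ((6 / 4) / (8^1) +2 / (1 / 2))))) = 12251852.94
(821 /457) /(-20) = -821 /9140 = -0.09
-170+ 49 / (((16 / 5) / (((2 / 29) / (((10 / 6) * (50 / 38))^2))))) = -123090799 / 725000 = -169.78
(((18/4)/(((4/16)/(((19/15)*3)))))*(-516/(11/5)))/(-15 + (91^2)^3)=-88236/3123280886143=-0.00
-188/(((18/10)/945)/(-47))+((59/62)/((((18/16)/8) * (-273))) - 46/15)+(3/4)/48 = 113065875847459/24373440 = 4638896.92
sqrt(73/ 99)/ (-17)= -sqrt(803)/ 561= -0.05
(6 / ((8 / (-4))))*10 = -30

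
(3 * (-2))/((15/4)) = -8/5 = -1.60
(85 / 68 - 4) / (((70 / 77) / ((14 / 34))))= -847 / 680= -1.25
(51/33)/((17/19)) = 19/11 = 1.73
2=2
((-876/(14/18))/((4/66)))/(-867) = 43362/2023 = 21.43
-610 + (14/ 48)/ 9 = -131753/ 216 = -609.97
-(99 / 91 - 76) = 6817 / 91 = 74.91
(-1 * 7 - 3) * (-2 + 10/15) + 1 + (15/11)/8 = 3829/264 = 14.50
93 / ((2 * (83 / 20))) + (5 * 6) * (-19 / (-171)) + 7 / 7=3869 / 249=15.54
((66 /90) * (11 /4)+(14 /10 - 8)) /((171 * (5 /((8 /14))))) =-11 /3591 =-0.00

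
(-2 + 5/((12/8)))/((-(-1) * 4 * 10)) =1/30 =0.03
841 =841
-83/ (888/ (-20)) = 415/ 222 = 1.87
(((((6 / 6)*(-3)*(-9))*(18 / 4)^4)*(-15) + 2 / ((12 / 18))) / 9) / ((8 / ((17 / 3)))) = -15057223 / 1152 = -13070.51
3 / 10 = 0.30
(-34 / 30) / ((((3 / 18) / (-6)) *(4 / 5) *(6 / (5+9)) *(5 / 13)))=1547 / 5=309.40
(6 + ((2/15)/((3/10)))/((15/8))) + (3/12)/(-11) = 36913/5940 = 6.21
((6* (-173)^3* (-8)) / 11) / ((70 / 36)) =4473547488 / 385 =11619603.86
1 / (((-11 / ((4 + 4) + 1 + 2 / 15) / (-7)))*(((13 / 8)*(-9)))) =-7672 / 19305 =-0.40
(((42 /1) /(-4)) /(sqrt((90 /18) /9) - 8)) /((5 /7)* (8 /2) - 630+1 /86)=-455112 /215571343 - 18963* sqrt(5) /215571343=-0.00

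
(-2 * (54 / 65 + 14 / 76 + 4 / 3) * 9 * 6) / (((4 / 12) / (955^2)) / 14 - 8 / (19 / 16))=2399566230180 / 63739602953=37.65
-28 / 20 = -7 / 5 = -1.40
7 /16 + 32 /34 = 375 /272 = 1.38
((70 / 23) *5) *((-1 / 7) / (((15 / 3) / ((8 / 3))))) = -1.16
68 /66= 34 /33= 1.03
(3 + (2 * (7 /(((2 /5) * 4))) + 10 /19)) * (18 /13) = 8397 /494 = 17.00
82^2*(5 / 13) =33620 / 13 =2586.15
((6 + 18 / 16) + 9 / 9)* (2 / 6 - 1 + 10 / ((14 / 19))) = 104.85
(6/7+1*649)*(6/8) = 13647/28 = 487.39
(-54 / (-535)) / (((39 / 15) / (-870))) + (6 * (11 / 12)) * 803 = 12192743 / 2782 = 4382.73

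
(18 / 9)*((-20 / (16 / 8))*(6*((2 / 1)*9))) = -2160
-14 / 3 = -4.67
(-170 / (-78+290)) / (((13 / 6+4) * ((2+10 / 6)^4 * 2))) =-20655 / 57422002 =-0.00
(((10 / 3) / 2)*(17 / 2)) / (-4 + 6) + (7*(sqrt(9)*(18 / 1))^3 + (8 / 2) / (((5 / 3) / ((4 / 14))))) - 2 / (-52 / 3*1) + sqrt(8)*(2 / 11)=4*sqrt(2) / 11 + 6018317129 / 5460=1102256.40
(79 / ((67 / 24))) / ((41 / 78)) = 147888 / 2747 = 53.84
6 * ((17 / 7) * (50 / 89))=8.19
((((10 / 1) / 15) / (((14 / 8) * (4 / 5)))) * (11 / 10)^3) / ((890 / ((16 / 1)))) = 2662 / 233625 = 0.01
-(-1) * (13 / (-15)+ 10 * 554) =83087 / 15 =5539.13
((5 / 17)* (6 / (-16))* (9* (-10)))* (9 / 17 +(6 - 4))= 29025 / 1156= 25.11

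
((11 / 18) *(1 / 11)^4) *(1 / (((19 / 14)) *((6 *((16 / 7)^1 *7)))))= 7 / 21849696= 0.00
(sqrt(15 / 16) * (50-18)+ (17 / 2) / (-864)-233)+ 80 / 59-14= -25044907 / 101952+ 8 * sqrt(15)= -214.67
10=10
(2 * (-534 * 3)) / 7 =-3204 / 7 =-457.71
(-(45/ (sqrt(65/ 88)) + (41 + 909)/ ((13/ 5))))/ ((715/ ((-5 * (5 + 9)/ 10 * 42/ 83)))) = 5292 * sqrt(1430)/ 771485 + 279300/ 154297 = 2.07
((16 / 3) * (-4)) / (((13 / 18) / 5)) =-1920 / 13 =-147.69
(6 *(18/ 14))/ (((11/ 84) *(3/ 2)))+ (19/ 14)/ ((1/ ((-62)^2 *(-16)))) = -6424144/ 77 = -83430.44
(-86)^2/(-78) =-94.82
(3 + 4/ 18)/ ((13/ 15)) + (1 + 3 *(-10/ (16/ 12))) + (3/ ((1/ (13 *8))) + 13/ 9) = 69185/ 234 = 295.66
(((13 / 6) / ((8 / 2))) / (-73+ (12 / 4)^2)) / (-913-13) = 13 / 1422336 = 0.00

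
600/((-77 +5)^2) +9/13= 2269/2808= 0.81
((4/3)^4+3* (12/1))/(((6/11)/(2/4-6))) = -95953/243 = -394.87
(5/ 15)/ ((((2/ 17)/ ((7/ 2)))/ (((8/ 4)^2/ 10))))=119/ 30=3.97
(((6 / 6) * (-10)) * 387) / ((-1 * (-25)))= -154.80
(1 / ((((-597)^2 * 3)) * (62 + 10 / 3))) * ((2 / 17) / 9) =1 / 5343996546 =0.00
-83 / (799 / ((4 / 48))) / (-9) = 83 / 86292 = 0.00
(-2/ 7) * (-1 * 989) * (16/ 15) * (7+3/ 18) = 680432/ 315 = 2160.10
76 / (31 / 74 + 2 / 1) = 5624 / 179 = 31.42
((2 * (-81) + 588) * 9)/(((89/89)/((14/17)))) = 53676/17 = 3157.41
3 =3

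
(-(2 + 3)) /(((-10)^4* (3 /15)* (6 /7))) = -7 /2400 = -0.00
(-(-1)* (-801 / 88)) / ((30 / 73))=-19491 / 880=-22.15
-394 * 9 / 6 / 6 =-197 / 2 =-98.50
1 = 1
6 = 6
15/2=7.50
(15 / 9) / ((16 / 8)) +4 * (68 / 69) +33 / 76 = 5.21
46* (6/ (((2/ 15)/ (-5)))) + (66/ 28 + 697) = -135109/ 14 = -9650.64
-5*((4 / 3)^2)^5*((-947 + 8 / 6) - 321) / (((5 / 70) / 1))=278921216000 / 177147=1574518.43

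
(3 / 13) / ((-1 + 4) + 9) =1 / 52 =0.02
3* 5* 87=1305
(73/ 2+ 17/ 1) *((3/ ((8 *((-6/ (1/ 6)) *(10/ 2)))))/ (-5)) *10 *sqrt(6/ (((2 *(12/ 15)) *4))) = 107 *sqrt(15)/ 1920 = 0.22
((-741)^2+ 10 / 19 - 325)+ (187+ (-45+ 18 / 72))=41716307 / 76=548898.78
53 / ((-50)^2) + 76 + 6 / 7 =1345371 / 17500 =76.88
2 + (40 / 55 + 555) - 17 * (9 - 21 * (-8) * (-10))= 318612 / 11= 28964.73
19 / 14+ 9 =145 / 14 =10.36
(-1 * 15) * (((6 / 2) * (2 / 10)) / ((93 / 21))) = -63 / 31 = -2.03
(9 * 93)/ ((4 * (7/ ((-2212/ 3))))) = -22041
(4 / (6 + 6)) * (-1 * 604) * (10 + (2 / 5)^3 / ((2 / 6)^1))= -2051.99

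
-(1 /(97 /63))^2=-3969 /9409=-0.42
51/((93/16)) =272/31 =8.77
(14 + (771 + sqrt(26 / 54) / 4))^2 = (sqrt(39) + 28260)^2 / 1296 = 616497.38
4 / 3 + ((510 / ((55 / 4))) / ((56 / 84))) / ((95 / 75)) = 28376 / 627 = 45.26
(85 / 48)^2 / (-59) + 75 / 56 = 1223825 / 951552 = 1.29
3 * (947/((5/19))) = 53979/5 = 10795.80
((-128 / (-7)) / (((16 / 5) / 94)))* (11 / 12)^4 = 3440635 / 9072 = 379.26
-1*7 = -7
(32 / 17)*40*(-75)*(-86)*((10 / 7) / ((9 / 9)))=82560000 / 119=693781.51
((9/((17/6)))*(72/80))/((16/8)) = 1.43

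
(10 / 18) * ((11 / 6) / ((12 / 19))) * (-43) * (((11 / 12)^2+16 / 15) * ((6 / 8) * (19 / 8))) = -235.54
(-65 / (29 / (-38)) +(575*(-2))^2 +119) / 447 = 38358421 / 12963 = 2959.07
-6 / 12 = -0.50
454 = 454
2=2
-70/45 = -14/9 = -1.56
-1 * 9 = -9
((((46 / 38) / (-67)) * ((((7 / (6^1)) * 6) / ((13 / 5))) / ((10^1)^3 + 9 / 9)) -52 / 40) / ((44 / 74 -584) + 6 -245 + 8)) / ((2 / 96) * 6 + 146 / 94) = 214006494396 / 224982909384805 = 0.00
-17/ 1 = -17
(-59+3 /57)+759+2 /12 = 79825 /114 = 700.22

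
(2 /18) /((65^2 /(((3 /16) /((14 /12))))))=1 /236600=0.00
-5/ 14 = -0.36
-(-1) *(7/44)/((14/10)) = 5/44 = 0.11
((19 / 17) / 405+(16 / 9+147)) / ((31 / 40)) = 8194832 / 42687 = 191.97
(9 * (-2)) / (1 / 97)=-1746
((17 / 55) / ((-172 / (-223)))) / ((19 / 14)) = 26537 / 89870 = 0.30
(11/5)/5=11/25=0.44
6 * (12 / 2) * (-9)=-324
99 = 99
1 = 1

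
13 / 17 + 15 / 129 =644 / 731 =0.88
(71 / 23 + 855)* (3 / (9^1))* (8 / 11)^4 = 80838656 / 1010229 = 80.02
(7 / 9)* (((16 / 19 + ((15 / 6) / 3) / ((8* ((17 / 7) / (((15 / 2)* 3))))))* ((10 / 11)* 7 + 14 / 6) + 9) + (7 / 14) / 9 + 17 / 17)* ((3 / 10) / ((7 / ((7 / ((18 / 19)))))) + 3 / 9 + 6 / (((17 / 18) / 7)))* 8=2832021454409 / 391398480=7235.65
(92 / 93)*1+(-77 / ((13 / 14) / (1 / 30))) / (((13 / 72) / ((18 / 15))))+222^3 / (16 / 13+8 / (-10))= 69858885580634 / 2750475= 25398844.05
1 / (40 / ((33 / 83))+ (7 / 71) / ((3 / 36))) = 2343 / 238492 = 0.01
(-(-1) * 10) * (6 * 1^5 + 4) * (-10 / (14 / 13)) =-6500 / 7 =-928.57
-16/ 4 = -4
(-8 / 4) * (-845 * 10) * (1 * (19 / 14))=160550 / 7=22935.71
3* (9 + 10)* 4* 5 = 1140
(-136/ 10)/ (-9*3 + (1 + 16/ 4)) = 0.62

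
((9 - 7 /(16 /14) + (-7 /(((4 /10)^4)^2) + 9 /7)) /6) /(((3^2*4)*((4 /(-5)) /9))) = 31888615 /57344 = 556.09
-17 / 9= -1.89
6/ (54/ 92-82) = -276/ 3745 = -0.07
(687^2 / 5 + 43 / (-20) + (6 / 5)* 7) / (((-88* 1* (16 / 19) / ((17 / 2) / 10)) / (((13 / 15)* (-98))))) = 388458093751 / 4224000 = 91964.51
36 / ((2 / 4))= 72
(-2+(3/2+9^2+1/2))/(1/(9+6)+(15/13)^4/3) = 123.19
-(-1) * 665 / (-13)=-665 / 13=-51.15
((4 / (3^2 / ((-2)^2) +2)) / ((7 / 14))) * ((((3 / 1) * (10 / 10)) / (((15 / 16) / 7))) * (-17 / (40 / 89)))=-39872 / 25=-1594.88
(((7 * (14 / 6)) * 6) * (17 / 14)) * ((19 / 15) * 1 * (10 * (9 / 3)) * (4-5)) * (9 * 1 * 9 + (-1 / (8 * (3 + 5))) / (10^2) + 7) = -1273392939 / 3200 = -397935.29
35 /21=1.67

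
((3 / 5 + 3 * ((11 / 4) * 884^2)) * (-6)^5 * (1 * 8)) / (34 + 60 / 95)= -2721449798784 / 235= -11580637441.63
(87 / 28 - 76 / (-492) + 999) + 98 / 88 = 9502967 / 9471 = 1003.38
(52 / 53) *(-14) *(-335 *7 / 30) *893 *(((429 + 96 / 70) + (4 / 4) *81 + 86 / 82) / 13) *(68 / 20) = 20941672556588 / 162975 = 128496226.76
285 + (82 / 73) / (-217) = 4514603 / 15841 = 284.99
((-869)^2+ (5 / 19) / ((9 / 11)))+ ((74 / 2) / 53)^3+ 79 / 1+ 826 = 19247920127720 / 25457967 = 756066.66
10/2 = 5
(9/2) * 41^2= 15129/2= 7564.50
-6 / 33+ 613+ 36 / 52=613.51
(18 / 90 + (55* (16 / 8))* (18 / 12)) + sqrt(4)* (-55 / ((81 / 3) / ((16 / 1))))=13502 / 135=100.01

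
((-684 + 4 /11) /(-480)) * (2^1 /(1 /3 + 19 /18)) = 2.05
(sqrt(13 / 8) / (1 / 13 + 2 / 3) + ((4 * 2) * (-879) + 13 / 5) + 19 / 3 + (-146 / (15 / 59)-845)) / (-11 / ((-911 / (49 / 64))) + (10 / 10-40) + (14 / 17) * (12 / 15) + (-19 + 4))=158.27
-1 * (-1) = 1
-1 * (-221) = 221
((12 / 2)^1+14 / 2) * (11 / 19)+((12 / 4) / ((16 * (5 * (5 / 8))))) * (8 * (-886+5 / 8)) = -396581 / 950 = -417.45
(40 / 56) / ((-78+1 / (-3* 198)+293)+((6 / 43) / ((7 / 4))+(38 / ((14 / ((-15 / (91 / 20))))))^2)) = 1480593114 / 611792229211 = 0.00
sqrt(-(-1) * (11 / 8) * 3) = sqrt(66) / 4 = 2.03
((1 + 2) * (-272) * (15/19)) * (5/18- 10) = 119000/19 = 6263.16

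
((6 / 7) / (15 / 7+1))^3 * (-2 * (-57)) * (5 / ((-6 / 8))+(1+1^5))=-14364 / 1331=-10.79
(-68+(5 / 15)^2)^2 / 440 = 373321 / 35640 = 10.47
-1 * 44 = -44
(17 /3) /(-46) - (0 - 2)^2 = -569 /138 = -4.12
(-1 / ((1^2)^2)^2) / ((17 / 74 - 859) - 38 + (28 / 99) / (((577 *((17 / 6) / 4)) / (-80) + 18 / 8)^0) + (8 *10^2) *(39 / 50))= 7326 / 1996243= 0.00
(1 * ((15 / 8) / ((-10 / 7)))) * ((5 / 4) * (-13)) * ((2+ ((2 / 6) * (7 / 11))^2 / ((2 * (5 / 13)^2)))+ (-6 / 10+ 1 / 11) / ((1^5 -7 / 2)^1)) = 50.24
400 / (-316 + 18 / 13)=-520 / 409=-1.27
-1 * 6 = -6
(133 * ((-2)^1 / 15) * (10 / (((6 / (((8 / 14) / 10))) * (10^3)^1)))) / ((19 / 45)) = -1 / 250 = -0.00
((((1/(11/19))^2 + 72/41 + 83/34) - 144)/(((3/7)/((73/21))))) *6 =-561561041/84337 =-6658.54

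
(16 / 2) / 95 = 8 / 95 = 0.08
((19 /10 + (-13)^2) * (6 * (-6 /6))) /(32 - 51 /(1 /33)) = 5127 /8255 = 0.62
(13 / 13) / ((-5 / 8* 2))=-4 / 5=-0.80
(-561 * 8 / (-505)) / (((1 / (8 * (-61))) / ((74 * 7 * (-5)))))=1134494592 / 101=11232619.72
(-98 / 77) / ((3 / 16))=-224 / 33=-6.79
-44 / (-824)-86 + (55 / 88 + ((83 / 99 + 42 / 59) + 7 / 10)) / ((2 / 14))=-1583949767 / 24064920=-65.82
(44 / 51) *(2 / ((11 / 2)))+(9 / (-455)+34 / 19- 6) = -1726801 / 440895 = -3.92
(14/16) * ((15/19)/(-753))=-35/38152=-0.00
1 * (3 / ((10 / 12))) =18 / 5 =3.60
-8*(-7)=56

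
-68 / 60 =-17 / 15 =-1.13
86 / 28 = 43 / 14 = 3.07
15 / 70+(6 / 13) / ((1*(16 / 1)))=177 / 728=0.24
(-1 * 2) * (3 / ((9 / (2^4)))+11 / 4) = -97 / 6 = -16.17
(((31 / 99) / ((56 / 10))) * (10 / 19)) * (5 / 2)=3875 / 52668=0.07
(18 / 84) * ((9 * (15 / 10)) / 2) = 81 / 56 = 1.45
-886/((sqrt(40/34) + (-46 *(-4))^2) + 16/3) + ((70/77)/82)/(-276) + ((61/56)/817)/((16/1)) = -0.03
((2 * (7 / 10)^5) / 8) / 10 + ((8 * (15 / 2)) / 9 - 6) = 8050421 / 12000000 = 0.67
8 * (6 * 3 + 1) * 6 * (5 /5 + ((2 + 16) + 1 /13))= 226176 /13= 17398.15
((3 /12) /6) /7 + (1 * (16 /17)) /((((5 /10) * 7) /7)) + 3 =13961 /2856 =4.89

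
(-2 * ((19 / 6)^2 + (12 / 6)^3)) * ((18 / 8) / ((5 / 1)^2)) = -649 / 200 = -3.24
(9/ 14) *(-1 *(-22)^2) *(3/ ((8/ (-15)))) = 49005/ 28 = 1750.18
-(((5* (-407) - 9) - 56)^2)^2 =-19448100000000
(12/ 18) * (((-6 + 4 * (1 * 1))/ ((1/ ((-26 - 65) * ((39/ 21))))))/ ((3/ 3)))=676/ 3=225.33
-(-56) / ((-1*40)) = -7 / 5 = -1.40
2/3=0.67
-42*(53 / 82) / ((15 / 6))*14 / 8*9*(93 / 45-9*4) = 11896857 / 2050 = 5803.34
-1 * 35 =-35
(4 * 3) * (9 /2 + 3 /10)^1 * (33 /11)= 864 /5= 172.80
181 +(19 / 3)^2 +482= 6328 / 9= 703.11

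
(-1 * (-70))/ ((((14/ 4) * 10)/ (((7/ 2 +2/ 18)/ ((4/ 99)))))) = 715/ 4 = 178.75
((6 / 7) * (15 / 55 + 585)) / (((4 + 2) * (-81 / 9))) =-2146 / 231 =-9.29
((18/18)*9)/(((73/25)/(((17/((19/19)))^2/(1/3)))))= 195075/73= 2672.26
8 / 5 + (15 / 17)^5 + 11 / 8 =199337983 / 56794280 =3.51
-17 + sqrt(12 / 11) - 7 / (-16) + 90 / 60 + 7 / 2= -185 / 16 + 2*sqrt(33) / 11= -10.52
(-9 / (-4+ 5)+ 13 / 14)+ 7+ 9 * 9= 79.93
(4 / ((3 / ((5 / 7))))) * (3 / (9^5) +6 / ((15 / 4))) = 629876 / 413343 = 1.52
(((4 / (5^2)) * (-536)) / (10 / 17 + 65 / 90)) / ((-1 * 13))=656064 / 130325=5.03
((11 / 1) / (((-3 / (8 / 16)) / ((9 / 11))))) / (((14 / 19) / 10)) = -285 / 14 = -20.36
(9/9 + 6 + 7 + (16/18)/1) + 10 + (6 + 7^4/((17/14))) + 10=308782/153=2018.18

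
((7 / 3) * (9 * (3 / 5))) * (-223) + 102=-13539 / 5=-2707.80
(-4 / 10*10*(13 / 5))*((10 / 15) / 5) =-104 / 75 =-1.39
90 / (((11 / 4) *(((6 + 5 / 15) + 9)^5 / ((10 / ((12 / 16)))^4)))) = 86400000 / 70799773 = 1.22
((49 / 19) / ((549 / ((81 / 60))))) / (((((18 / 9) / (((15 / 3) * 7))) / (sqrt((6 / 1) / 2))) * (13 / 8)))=1029 * sqrt(3) / 15067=0.12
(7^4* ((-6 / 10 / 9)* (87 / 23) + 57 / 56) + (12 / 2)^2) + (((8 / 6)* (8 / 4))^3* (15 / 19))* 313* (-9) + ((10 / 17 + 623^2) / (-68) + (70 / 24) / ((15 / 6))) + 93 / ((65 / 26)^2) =-3484926582301 / 75775800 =-45989.97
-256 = -256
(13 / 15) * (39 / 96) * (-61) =-10309 / 480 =-21.48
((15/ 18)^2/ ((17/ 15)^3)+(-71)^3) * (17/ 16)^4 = -119572179149/ 262144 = -456131.66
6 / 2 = 3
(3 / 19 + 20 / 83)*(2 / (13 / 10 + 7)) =12580 / 130891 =0.10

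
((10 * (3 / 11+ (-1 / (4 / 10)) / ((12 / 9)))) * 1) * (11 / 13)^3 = -85305 / 8788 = -9.71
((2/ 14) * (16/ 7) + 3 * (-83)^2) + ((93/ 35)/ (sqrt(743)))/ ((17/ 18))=1674 * sqrt(743)/ 442085 + 1012699/ 49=20667.43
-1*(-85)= 85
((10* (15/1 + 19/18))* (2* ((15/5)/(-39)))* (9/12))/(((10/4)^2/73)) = -42194/195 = -216.38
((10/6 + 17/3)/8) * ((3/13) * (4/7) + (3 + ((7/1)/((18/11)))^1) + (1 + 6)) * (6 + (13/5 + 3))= 153.22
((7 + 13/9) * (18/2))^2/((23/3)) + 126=20226/23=879.39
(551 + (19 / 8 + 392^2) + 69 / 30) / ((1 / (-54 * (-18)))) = 1499015241 / 10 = 149901524.10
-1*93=-93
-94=-94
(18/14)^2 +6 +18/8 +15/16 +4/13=113623/10192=11.15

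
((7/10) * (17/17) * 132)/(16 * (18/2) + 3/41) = 574/895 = 0.64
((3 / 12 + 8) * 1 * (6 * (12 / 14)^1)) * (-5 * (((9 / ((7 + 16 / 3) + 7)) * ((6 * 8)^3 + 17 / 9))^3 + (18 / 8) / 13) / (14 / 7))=-513989784611122762369845 / 35510384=-14474351632218980.30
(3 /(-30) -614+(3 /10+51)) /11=-2814 /55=-51.16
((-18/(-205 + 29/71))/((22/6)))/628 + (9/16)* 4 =2090569/929126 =2.25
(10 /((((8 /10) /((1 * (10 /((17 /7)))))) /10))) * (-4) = -35000 /17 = -2058.82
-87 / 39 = -29 / 13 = -2.23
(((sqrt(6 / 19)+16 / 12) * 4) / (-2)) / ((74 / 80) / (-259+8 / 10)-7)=20656 * sqrt(114) / 1374327+82624 / 216999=0.54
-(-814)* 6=4884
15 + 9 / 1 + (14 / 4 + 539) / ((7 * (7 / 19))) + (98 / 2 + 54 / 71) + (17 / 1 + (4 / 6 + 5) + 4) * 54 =1713773 / 994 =1724.12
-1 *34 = -34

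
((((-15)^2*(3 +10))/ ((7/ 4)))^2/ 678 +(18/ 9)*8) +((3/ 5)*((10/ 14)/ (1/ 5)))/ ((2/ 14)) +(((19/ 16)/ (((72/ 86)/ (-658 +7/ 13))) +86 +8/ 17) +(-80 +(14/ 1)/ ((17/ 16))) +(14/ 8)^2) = 761607158491/ 234945984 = 3241.63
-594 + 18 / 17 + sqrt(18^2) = -9774 / 17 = -574.94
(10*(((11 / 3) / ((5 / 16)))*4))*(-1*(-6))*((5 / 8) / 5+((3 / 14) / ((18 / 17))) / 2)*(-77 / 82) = -73568 / 123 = -598.11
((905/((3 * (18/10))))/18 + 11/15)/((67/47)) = 1147129/162810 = 7.05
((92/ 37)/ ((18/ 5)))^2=0.48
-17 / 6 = -2.83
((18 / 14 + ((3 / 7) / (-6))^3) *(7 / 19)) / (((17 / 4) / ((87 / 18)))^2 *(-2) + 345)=2966207 / 2151313836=0.00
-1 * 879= -879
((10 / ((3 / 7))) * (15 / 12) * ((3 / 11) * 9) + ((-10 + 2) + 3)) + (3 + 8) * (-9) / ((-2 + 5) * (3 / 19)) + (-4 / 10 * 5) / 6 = -9421 / 66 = -142.74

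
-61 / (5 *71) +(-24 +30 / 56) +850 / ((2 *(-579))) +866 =4843798663 / 5755260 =841.63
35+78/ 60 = 363/ 10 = 36.30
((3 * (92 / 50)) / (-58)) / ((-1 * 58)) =69 / 42050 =0.00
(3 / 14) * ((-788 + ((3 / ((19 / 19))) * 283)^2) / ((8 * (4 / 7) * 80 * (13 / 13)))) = 2160039 / 5120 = 421.88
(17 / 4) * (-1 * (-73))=310.25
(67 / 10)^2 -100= -5511 / 100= -55.11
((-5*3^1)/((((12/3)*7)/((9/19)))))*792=-26730/133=-200.98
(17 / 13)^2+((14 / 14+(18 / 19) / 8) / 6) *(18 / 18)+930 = 71815669 / 77064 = 931.90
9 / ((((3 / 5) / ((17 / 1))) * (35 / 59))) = 3009 / 7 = 429.86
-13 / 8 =-1.62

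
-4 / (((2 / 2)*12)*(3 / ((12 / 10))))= -0.13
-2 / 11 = -0.18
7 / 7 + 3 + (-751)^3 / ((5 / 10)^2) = -1694259000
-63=-63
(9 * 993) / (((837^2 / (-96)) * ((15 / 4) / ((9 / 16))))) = -2648 / 14415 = -0.18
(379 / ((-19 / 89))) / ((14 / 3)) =-101193 / 266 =-380.42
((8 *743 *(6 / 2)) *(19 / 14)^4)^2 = 84381830938989081 / 23059204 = 3659355758.29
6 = 6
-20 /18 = -10 /9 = -1.11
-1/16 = -0.06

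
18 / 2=9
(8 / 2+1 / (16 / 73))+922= 14889 / 16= 930.56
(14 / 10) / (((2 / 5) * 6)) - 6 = -65 / 12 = -5.42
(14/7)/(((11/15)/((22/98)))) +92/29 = 5378/1421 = 3.78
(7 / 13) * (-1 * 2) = -1.08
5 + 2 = 7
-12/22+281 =3085/11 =280.45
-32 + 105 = 73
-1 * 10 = -10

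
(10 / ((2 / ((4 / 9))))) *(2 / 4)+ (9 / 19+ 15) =2836 / 171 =16.58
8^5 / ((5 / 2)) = 65536 / 5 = 13107.20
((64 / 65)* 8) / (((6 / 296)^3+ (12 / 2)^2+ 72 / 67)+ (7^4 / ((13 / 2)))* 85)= 0.00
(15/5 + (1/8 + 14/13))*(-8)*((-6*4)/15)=3496/65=53.78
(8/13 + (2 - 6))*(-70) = 3080/13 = 236.92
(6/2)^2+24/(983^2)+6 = 14494359/966289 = 15.00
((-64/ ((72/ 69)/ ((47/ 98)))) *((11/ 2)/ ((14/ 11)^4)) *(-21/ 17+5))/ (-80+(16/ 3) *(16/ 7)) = 174096131/ 50857982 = 3.42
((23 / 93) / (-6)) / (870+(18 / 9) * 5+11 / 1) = -23 / 497178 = -0.00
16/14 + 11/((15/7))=659/105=6.28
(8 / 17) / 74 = 4 / 629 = 0.01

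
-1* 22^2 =-484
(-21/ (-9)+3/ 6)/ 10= 17/ 60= 0.28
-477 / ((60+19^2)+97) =-477 / 518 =-0.92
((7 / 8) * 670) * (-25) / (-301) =8375 / 172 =48.69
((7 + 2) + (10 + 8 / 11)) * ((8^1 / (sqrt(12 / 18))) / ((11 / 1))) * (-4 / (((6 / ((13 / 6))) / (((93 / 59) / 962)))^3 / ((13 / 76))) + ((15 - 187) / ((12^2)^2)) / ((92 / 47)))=-173368769053016201 * sqrt(6) / 5703257797777026432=-0.07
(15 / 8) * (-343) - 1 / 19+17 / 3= -290705 / 456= -637.51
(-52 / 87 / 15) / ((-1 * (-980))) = -0.00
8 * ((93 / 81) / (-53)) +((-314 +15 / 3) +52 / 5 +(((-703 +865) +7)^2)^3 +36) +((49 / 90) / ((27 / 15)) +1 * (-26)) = 1000186794295725277 / 42930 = 23298085122192.53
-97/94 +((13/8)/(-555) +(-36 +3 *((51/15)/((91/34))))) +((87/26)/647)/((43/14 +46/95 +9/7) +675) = -369092846452210351/11109275072936040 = -33.22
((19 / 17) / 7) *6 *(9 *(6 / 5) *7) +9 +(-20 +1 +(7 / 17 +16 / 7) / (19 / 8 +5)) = 2204218 / 35105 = 62.79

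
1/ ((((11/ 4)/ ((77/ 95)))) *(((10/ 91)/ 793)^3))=2630521034643229/ 23750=110758780406.03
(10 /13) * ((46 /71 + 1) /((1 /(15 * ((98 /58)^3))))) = 158826150 /1731619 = 91.72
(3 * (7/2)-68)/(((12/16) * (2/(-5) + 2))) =-575/12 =-47.92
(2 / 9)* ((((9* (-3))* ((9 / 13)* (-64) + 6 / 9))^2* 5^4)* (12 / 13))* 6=2346411240000 / 2197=1068006936.73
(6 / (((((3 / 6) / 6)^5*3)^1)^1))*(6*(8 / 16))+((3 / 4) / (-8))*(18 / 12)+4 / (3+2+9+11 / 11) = 1433272441 / 960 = 1492992.13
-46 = -46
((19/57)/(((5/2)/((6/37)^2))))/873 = 8/1991895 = 0.00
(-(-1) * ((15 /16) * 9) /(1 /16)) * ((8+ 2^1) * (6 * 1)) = 8100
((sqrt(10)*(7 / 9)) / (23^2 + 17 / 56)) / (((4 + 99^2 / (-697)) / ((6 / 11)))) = -546448*sqrt(10) / 6859786989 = -0.00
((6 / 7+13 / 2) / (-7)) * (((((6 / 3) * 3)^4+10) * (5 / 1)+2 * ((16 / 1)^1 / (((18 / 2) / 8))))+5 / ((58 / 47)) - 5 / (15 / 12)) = -352624105 / 51156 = -6893.11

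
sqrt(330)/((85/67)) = 67 * sqrt(330)/85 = 14.32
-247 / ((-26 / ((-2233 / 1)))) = -42427 / 2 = -21213.50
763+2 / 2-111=653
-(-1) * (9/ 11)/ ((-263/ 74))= -666/ 2893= -0.23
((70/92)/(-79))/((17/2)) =-0.00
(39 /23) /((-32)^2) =39 /23552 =0.00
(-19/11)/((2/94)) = -893/11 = -81.18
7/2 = 3.50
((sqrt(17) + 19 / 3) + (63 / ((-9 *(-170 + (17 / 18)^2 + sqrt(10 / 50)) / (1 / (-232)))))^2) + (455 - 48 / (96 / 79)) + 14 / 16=14267910077190 *sqrt(5) / 189481510185008080992481 + sqrt(17) + 1922289920971677079505249015 / 4547556244440193943819544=426.83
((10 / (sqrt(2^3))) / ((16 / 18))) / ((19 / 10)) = 225 * sqrt(2) / 152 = 2.09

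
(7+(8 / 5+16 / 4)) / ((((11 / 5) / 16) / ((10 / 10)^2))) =1008 / 11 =91.64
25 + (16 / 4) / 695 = 17379 / 695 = 25.01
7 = 7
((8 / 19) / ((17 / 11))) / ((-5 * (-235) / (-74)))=-6512 / 379525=-0.02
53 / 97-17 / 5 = -1384 / 485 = -2.85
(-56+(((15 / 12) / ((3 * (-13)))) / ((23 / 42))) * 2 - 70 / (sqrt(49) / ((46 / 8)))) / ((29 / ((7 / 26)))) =-475601 / 450892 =-1.05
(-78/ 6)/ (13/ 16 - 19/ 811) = -168688/ 10239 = -16.48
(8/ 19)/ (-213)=-8/ 4047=-0.00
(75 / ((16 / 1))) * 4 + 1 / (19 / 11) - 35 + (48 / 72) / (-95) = -17873 / 1140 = -15.68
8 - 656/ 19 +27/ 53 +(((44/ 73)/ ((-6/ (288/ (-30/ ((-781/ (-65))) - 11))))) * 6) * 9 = 69535041309/ 774879451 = 89.74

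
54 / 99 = 6 / 11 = 0.55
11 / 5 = 2.20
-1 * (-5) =5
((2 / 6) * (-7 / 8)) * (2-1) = -7 / 24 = -0.29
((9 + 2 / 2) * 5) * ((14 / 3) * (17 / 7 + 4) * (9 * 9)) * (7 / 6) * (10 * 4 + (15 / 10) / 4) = 22892625 / 4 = 5723156.25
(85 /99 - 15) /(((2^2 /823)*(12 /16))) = -1152200 /297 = -3879.46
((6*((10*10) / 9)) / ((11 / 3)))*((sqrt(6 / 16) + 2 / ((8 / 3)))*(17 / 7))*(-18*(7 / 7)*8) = -367200 / 77 - 122400*sqrt(6) / 77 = -8662.57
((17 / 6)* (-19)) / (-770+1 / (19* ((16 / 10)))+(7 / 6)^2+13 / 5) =368220 / 5239481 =0.07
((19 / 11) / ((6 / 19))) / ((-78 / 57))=-6859 / 1716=-4.00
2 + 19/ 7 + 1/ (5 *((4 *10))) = 6607/ 1400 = 4.72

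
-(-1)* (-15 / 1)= -15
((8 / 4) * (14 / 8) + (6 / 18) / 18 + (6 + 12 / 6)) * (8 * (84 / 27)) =286.68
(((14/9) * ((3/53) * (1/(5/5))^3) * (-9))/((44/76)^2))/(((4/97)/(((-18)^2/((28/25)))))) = -212728275/12826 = -16585.71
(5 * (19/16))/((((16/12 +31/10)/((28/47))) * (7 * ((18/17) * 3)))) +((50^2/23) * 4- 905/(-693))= 1306860745/2996532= 436.12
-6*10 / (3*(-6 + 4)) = 10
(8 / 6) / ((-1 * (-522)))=2 / 783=0.00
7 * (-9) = -63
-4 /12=-1 /3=-0.33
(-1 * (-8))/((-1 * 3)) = -8/3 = -2.67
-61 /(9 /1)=-61 /9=-6.78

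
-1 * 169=-169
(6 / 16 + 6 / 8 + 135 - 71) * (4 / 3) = 521 / 6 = 86.83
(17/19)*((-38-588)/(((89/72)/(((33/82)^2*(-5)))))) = 1043022420/2842571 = 366.93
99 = 99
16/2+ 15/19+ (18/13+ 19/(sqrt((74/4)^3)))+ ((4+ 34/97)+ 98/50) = 38* sqrt(74)/1369+ 9873866/598975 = 16.72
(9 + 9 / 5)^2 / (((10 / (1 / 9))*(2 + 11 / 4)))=648 / 2375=0.27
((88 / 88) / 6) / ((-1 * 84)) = -1 / 504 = -0.00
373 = 373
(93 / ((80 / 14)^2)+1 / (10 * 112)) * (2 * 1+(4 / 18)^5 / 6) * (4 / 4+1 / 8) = 1130567779 / 176359680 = 6.41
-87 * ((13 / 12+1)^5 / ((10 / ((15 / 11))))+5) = -547794485 / 608256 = -900.60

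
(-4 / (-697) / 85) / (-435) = -4 / 25771575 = -0.00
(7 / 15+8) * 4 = 508 / 15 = 33.87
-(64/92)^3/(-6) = 2048/36501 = 0.06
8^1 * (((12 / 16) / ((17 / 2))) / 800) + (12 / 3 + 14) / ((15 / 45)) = 183603 / 3400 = 54.00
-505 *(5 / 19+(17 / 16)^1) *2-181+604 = -139219 / 152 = -915.91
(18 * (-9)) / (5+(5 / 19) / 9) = -13851 / 430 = -32.21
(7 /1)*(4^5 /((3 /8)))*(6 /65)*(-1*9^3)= -83607552 /65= -1286270.03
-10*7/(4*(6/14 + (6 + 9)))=-245/216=-1.13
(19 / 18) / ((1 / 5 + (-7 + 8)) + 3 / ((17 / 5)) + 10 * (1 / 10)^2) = 1615 / 3339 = 0.48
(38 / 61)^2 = 1444 / 3721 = 0.39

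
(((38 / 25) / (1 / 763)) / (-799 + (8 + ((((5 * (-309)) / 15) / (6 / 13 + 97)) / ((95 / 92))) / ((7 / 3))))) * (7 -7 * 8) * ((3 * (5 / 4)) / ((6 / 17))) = 2034939004511 / 2667322276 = 762.91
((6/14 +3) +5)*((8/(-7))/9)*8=-3776/441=-8.56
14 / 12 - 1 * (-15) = 97 / 6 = 16.17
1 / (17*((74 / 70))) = 35 / 629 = 0.06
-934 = -934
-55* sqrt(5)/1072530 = -11* sqrt(5)/214506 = -0.00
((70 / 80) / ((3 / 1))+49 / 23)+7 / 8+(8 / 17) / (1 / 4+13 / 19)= 633089 / 166566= 3.80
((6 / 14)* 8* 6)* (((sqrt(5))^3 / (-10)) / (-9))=8* sqrt(5) / 7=2.56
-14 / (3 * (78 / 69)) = -161 / 39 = -4.13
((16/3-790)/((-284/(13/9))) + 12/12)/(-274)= -19135/1050516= -0.02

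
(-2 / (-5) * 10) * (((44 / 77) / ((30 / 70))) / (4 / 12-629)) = -8 / 943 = -0.01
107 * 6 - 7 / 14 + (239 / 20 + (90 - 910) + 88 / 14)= -22437 / 140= -160.26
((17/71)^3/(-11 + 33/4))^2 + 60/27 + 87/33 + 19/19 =817283287225916/139501209189969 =5.86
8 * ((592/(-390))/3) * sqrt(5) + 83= 83 - 2368 * sqrt(5)/585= 73.95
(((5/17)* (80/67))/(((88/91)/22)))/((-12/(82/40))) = -18655/13668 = -1.36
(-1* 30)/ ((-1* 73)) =30/ 73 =0.41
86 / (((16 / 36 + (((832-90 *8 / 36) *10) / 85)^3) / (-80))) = -76053240 / 9636976817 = -0.01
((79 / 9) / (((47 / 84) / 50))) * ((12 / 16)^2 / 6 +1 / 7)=104675 / 564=185.59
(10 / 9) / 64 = 5 / 288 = 0.02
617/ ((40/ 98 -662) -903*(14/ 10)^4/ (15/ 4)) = -94478125/ 242955646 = -0.39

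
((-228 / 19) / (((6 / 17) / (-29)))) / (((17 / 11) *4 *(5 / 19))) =6061 / 10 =606.10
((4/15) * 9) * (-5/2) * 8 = -48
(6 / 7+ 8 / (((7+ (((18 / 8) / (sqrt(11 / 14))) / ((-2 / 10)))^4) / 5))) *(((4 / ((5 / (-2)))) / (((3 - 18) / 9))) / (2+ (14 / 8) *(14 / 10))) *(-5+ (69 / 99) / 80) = -4548238519796 / 4919103787675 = -0.92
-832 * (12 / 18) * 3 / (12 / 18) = -2496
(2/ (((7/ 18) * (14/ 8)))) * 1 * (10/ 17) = 1.73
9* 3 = 27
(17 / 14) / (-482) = -17 / 6748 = -0.00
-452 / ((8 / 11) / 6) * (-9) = 33561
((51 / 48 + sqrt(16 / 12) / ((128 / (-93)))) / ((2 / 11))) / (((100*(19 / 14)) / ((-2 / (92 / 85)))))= -22253 / 279680 + 40579*sqrt(3) / 1118720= -0.02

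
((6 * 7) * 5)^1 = 210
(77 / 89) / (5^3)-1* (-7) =77952 / 11125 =7.01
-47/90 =-0.52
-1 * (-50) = 50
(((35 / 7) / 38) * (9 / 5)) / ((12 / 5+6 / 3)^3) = 1125 / 404624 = 0.00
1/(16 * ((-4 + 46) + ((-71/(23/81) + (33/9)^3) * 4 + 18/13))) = -8073/98116544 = -0.00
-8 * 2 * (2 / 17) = -32 / 17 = -1.88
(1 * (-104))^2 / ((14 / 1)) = 5408 / 7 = 772.57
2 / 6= 1 / 3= 0.33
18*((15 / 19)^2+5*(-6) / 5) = -34938 / 361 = -96.78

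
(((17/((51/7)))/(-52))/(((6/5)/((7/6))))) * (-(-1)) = -245/5616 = -0.04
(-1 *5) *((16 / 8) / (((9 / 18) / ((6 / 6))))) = -20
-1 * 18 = -18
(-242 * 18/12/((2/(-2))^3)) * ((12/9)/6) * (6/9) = 484/9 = 53.78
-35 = -35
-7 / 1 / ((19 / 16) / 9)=-1008 / 19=-53.05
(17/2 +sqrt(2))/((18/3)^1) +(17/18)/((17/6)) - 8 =-6.01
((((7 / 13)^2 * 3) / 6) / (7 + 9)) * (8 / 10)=49 / 6760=0.01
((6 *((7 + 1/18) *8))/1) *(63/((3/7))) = 49784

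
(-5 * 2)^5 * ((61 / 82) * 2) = -6100000 / 41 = -148780.49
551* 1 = 551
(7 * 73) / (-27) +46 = 731 / 27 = 27.07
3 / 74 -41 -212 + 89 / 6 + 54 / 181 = -4778198 / 20091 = -237.83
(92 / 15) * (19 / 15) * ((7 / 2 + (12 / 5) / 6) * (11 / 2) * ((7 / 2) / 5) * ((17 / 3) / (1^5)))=7436429 / 11250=661.02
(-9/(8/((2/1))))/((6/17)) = -51/8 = -6.38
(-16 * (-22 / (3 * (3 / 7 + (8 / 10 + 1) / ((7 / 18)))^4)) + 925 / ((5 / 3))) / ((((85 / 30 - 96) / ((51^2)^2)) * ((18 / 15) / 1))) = -33594813.69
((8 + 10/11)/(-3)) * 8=-784/33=-23.76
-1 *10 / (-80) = 1 / 8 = 0.12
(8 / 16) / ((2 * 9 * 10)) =0.00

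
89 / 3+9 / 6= 187 / 6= 31.17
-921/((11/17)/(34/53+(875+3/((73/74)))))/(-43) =1237858077/42559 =29085.69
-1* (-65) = 65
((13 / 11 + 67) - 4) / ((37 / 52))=36712 / 407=90.20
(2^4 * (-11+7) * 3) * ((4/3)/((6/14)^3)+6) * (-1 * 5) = 594560/27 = 22020.74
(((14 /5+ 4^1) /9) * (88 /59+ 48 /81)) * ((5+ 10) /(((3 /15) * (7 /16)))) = 9030400 /33453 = 269.94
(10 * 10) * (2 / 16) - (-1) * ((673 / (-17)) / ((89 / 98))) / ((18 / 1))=274471 / 27234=10.08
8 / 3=2.67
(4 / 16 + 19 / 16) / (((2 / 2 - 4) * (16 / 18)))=-0.54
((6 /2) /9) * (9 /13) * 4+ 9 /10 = 237 /130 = 1.82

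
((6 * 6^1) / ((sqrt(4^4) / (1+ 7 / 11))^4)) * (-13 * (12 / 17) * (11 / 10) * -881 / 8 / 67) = 2028864591 / 31047864320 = 0.07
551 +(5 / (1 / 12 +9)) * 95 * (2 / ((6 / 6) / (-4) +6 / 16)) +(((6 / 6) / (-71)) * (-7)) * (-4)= 10736337 / 7739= 1387.30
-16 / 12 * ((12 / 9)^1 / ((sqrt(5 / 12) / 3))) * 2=-64 * sqrt(15) / 15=-16.52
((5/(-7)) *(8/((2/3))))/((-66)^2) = -0.00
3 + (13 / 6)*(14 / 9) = 172 / 27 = 6.37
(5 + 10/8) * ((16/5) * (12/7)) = 240/7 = 34.29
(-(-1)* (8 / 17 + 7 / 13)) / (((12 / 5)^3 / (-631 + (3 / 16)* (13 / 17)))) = -4783154875 / 103873536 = -46.05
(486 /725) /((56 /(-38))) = -4617 /10150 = -0.45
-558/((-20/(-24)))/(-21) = 1116/35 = 31.89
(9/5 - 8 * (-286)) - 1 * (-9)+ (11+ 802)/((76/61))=1121509/380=2951.34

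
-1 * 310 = -310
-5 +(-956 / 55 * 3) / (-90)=-3647 / 825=-4.42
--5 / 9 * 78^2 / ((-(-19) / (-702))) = -2372760 / 19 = -124882.11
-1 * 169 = -169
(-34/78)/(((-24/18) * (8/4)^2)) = 17/208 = 0.08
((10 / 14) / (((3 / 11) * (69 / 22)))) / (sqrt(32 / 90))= 605 * sqrt(5) / 966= 1.40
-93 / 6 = -31 / 2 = -15.50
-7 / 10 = -0.70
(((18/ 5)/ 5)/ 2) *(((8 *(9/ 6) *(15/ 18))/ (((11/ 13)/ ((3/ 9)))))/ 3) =26/ 55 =0.47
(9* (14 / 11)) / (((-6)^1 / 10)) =-210 / 11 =-19.09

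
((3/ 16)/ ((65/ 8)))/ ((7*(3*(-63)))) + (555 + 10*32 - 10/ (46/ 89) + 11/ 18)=188176697/ 219765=856.26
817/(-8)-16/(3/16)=-4499/24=-187.46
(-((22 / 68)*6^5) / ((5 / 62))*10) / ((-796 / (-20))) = -26516160 / 3383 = -7838.06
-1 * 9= -9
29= 29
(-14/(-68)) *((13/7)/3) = 13/102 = 0.13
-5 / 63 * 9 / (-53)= 5 / 371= 0.01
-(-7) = 7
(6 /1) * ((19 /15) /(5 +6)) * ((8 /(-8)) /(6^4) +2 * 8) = 7163 /648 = 11.05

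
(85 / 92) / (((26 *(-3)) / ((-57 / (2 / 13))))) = 1615 / 368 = 4.39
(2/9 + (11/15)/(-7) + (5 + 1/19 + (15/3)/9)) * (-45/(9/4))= -137072/1197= -114.51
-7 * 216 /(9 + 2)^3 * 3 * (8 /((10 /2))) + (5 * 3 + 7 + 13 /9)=1077613 /59895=17.99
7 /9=0.78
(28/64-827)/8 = -13225/128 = -103.32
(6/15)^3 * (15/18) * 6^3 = 288/25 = 11.52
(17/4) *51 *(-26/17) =-663/2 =-331.50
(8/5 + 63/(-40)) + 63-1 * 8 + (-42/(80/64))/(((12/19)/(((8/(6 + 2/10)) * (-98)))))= 6782.25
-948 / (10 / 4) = -1896 / 5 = -379.20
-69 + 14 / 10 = -67.60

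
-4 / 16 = -1 / 4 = -0.25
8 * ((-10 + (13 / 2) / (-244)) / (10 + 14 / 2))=-4893 / 1037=-4.72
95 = 95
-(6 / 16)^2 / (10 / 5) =-9 / 128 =-0.07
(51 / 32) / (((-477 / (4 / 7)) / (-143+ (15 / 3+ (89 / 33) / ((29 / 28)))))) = 1101379 / 4260564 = 0.26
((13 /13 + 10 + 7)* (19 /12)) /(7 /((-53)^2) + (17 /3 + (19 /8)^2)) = 15370848 /6099683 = 2.52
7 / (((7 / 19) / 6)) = 114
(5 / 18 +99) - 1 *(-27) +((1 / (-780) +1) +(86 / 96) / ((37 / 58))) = 22282363 / 173160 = 128.68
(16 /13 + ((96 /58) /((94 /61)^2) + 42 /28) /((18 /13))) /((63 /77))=309724943 /89941644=3.44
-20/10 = -2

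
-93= -93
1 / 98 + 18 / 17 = 1781 / 1666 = 1.07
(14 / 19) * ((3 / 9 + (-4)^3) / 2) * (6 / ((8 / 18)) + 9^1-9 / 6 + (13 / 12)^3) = -51454445 / 98496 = -522.40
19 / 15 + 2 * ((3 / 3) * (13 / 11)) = 599 / 165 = 3.63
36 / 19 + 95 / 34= 3029 / 646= 4.69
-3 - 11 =-14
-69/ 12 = -23/ 4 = -5.75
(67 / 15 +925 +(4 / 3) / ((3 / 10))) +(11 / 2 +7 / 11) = 930647 / 990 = 940.05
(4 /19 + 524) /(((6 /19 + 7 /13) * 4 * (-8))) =-16185 /844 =-19.18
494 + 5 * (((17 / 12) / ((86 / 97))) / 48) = 24479029 / 49536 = 494.17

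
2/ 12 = 1/ 6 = 0.17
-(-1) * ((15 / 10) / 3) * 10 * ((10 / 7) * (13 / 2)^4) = 714025 / 56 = 12750.45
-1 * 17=-17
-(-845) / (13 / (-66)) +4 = -4286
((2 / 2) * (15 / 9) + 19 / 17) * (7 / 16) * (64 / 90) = 1988 / 2295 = 0.87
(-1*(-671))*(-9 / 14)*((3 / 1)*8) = -72468 / 7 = -10352.57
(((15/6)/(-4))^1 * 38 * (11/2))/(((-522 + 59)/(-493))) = -515185/3704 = -139.09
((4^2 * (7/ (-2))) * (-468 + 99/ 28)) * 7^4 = 62450010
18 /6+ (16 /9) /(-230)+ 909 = 943912 /1035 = 911.99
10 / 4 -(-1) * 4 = 13 / 2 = 6.50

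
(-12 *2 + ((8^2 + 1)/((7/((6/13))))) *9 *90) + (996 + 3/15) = 155527/35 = 4443.63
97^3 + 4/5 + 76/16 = 18253571/20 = 912678.55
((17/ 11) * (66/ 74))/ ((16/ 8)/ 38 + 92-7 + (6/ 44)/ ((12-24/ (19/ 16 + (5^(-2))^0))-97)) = 71607162/ 4418435401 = 0.02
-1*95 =-95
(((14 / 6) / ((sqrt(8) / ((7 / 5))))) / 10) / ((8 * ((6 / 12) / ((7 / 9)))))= 343 * sqrt(2) / 21600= 0.02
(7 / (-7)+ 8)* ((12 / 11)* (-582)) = -48888 / 11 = -4444.36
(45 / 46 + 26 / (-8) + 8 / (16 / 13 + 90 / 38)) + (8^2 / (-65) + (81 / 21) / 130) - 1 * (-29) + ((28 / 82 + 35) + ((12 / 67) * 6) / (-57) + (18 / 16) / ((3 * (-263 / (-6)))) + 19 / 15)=1010079317566867 / 15637386585210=64.59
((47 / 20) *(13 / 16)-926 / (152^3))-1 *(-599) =5275693561 / 8779520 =600.91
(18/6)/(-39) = -1/13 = -0.08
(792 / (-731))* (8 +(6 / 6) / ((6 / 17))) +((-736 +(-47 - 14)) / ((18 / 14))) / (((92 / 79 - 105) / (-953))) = -307672568123 / 53967537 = -5701.07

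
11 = 11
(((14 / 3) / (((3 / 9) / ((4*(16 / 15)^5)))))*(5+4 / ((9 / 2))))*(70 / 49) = 650.53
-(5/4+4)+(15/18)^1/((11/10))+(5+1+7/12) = 23/11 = 2.09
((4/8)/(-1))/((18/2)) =-1/18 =-0.06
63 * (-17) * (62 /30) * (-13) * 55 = 1582581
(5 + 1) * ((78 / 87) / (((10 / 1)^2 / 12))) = 468 / 725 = 0.65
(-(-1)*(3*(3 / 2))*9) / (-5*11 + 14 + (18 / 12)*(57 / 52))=-4212 / 4093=-1.03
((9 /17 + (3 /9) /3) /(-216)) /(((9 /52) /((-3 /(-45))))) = -637 /557685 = -0.00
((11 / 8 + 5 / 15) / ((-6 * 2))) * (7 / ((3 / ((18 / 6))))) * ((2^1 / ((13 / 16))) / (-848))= 287 / 99216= 0.00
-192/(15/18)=-230.40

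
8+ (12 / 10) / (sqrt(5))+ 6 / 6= 6*sqrt(5) / 25+ 9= 9.54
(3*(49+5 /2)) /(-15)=-103 /10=-10.30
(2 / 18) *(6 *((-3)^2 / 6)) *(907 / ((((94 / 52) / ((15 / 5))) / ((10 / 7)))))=707460 / 329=2150.33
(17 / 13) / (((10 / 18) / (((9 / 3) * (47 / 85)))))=1269 / 325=3.90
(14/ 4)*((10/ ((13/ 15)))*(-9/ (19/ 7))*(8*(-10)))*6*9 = 142884000/ 247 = 578477.73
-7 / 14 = -1 / 2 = -0.50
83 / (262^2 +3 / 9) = 249 / 205933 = 0.00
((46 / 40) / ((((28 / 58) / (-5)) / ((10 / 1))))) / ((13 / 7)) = -3335 / 52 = -64.13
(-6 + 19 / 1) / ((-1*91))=-1 / 7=-0.14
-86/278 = -43/139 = -0.31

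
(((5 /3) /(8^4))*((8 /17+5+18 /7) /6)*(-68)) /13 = -1595 /559104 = -0.00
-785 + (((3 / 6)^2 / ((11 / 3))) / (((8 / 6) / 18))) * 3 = -68837 / 88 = -782.24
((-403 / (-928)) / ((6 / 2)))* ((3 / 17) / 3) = 0.01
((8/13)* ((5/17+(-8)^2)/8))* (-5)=-5465/221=-24.73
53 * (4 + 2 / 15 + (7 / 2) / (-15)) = 2067 / 10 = 206.70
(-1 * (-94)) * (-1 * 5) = -470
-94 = -94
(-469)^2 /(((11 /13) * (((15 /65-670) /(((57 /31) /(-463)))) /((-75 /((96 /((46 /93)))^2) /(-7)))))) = 1334392620925 /3043755595102464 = 0.00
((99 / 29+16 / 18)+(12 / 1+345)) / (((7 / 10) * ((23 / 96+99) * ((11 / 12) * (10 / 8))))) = 96563200 / 21273791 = 4.54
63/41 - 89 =-3586/41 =-87.46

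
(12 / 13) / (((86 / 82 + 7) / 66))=492 / 65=7.57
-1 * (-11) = 11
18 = 18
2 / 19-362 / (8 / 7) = -24065 / 76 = -316.64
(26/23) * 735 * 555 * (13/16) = 68939325/184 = 374670.24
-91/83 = -1.10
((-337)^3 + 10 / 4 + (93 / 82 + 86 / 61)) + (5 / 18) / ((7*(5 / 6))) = -2010122992897 / 52521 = -38272747.91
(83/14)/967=83/13538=0.01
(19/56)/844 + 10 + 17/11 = 6002737/519904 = 11.55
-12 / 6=-2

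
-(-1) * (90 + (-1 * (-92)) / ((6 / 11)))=776 / 3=258.67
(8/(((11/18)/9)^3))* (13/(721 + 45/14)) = 6190224768/13495009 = 458.70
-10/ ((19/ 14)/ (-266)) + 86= 2046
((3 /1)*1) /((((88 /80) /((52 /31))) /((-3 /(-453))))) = 1560 /51491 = 0.03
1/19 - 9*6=-1025/19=-53.95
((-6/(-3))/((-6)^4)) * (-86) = -43/324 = -0.13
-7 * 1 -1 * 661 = -668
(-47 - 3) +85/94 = -49.10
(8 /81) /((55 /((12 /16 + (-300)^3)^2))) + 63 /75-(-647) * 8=6479999665625363 /4950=1309090841540.48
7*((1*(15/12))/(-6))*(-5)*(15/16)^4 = 2953125/524288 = 5.63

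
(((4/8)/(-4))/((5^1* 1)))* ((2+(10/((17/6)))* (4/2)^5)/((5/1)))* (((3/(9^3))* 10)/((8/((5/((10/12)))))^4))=-977/130560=-0.01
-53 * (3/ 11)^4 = -4293/ 14641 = -0.29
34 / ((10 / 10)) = 34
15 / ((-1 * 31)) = -15 / 31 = -0.48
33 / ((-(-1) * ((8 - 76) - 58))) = -11 / 42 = -0.26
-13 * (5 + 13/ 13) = -78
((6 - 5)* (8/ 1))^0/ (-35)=-1/ 35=-0.03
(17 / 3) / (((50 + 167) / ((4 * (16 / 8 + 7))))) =204 / 217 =0.94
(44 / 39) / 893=44 / 34827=0.00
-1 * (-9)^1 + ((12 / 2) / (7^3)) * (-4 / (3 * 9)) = 27775 / 3087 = 9.00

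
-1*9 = -9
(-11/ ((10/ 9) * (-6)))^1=33/ 20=1.65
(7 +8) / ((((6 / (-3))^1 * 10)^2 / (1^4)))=3 / 80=0.04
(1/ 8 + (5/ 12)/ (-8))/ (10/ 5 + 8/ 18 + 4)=21/ 1856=0.01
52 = 52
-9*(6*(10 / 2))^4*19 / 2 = -69255000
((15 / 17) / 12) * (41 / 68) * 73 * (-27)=-404055 / 4624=-87.38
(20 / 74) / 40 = 1 / 148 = 0.01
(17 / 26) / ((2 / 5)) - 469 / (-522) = 34379 / 13572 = 2.53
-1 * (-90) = 90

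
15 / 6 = 2.50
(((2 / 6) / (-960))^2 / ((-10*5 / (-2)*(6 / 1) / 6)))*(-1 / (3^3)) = -1 / 5598720000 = -0.00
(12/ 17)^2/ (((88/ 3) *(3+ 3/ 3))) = 27/ 6358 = 0.00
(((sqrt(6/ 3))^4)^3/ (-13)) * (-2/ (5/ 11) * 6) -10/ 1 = 7798/ 65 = 119.97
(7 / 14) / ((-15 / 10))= -1 / 3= -0.33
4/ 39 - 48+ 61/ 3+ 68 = 40.44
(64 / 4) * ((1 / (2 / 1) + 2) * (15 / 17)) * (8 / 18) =800 / 51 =15.69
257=257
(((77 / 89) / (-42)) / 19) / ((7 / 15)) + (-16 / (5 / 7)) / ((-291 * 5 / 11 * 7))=3766499 / 172228350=0.02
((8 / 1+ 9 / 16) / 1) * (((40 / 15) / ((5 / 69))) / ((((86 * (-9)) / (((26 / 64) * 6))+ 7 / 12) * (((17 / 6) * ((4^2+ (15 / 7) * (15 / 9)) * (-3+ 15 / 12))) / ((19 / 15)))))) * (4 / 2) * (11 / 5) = 545376 / 9551875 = 0.06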